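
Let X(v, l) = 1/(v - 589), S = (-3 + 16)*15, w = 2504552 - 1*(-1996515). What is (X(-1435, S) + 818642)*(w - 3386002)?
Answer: 1847586219346455/2024 ≈ 9.1284e+11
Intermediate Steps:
w = 4501067 (w = 2504552 + 1996515 = 4501067)
S = 195 (S = 13*15 = 195)
X(v, l) = 1/(-589 + v)
(X(-1435, S) + 818642)*(w - 3386002) = (1/(-589 - 1435) + 818642)*(4501067 - 3386002) = (1/(-2024) + 818642)*1115065 = (-1/2024 + 818642)*1115065 = (1656931407/2024)*1115065 = 1847586219346455/2024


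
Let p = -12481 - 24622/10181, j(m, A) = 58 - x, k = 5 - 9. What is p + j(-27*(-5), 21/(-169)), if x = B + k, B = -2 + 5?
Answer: -126493004/10181 ≈ -12424.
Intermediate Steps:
B = 3
k = -4
x = -1 (x = 3 - 4 = -1)
j(m, A) = 59 (j(m, A) = 58 - 1*(-1) = 58 + 1 = 59)
p = -127093683/10181 (p = -12481 - 24622/10181 = -127093683/10181 ≈ -12483.)
p + j(-27*(-5), 21/(-169)) = -127093683/10181 + 59 = -126493004/10181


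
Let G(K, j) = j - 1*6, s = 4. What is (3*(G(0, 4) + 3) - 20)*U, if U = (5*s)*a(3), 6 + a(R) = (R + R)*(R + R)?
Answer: -10200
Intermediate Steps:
a(R) = -6 + 4*R² (a(R) = -6 + (R + R)*(R + R) = -6 + (2*R)*(2*R) = -6 + 4*R²)
G(K, j) = -6 + j (G(K, j) = j - 6 = -6 + j)
U = 600 (U = (5*4)*(-6 + 4*3²) = 20*(-6 + 4*9) = 20*(-6 + 36) = 20*30 = 600)
(3*(G(0, 4) + 3) - 20)*U = (3*((-6 + 4) + 3) - 20)*600 = (3*(-2 + 3) - 20)*600 = (3*1 - 20)*600 = (3 - 20)*600 = -17*600 = -10200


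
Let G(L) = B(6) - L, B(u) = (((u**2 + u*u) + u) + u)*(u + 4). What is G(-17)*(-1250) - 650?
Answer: -1071900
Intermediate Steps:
B(u) = (4 + u)*(2*u + 2*u**2) (B(u) = (((u**2 + u**2) + u) + u)*(4 + u) = ((2*u**2 + u) + u)*(4 + u) = ((u + 2*u**2) + u)*(4 + u) = (2*u + 2*u**2)*(4 + u) = (4 + u)*(2*u + 2*u**2))
G(L) = 840 - L (G(L) = 2*6*(4 + 6**2 + 5*6) - L = 2*6*(4 + 36 + 30) - L = 2*6*70 - L = 840 - L)
G(-17)*(-1250) - 650 = (840 - 1*(-17))*(-1250) - 650 = (840 + 17)*(-1250) - 650 = 857*(-1250) - 650 = -1071250 - 650 = -1071900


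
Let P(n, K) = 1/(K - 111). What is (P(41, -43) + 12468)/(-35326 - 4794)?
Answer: -1920071/6178480 ≈ -0.31077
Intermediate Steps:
P(n, K) = 1/(-111 + K)
(P(41, -43) + 12468)/(-35326 - 4794) = (1/(-111 - 43) + 12468)/(-35326 - 4794) = (1/(-154) + 12468)/(-40120) = (-1/154 + 12468)*(-1/40120) = (1920071/154)*(-1/40120) = -1920071/6178480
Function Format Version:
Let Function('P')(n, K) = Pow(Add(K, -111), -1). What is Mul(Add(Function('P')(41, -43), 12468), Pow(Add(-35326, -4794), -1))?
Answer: Rational(-1920071, 6178480) ≈ -0.31077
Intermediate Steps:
Function('P')(n, K) = Pow(Add(-111, K), -1)
Mul(Add(Function('P')(41, -43), 12468), Pow(Add(-35326, -4794), -1)) = Mul(Add(Pow(Add(-111, -43), -1), 12468), Pow(Add(-35326, -4794), -1)) = Mul(Add(Pow(-154, -1), 12468), Pow(-40120, -1)) = Mul(Add(Rational(-1, 154), 12468), Rational(-1, 40120)) = Mul(Rational(1920071, 154), Rational(-1, 40120)) = Rational(-1920071, 6178480)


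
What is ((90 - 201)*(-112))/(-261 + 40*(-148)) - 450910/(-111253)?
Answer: 200568202/98236399 ≈ 2.0417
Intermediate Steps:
((90 - 201)*(-112))/(-261 + 40*(-148)) - 450910/(-111253) = (-111*(-112))/(-261 - 5920) - 450910*(-1/111253) = 12432/(-6181) + 450910/111253 = 12432*(-1/6181) + 450910/111253 = -1776/883 + 450910/111253 = 200568202/98236399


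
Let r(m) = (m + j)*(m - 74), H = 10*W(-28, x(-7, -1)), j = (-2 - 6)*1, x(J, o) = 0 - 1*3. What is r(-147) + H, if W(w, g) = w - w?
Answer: 34255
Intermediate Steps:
x(J, o) = -3 (x(J, o) = 0 - 3 = -3)
W(w, g) = 0
j = -8 (j = -8*1 = -8)
H = 0 (H = 10*0 = 0)
r(m) = (-74 + m)*(-8 + m) (r(m) = (m - 8)*(m - 74) = (-8 + m)*(-74 + m) = (-74 + m)*(-8 + m))
r(-147) + H = (592 + (-147)² - 82*(-147)) + 0 = (592 + 21609 + 12054) + 0 = 34255 + 0 = 34255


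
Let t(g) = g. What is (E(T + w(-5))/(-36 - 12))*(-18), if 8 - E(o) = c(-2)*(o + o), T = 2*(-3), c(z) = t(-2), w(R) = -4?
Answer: -12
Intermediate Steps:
c(z) = -2
T = -6
E(o) = 8 + 4*o (E(o) = 8 - (-2)*(o + o) = 8 - (-2)*2*o = 8 - (-4)*o = 8 + 4*o)
(E(T + w(-5))/(-36 - 12))*(-18) = ((8 + 4*(-6 - 4))/(-36 - 12))*(-18) = ((8 + 4*(-10))/(-48))*(-18) = ((8 - 40)*(-1/48))*(-18) = -32*(-1/48)*(-18) = (⅔)*(-18) = -12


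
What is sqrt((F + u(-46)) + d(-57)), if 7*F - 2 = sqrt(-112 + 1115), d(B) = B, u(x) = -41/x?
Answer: sqrt(-5787950 + 14812*sqrt(1003))/322 ≈ 7.1623*I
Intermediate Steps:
F = 2/7 + sqrt(1003)/7 (F = 2/7 + sqrt(-112 + 1115)/7 = 2/7 + sqrt(1003)/7 ≈ 4.8100)
sqrt((F + u(-46)) + d(-57)) = sqrt(((2/7 + sqrt(1003)/7) - 41/(-46)) - 57) = sqrt(((2/7 + sqrt(1003)/7) - 41*(-1/46)) - 57) = sqrt(((2/7 + sqrt(1003)/7) + 41/46) - 57) = sqrt((379/322 + sqrt(1003)/7) - 57) = sqrt(-17975/322 + sqrt(1003)/7)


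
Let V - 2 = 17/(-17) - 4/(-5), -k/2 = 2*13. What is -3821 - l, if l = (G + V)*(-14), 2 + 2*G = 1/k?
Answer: -990583/260 ≈ -3809.9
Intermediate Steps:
k = -52 (k = -4*13 = -2*26 = -52)
G = -105/104 (G = -1 + (½)/(-52) = -1 + (½)*(-1/52) = -1 - 1/104 = -105/104 ≈ -1.0096)
V = 9/5 (V = 2 + (17/(-17) - 4/(-5)) = 2 + (17*(-1/17) - 4*(-⅕)) = 2 + (-1 + ⅘) = 2 - ⅕ = 9/5 ≈ 1.8000)
l = -2877/260 (l = (-105/104 + 9/5)*(-14) = (411/520)*(-14) = -2877/260 ≈ -11.065)
-3821 - l = -3821 - 1*(-2877/260) = -3821 + 2877/260 = -990583/260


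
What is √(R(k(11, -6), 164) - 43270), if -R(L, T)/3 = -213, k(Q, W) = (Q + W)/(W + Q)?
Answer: I*√42631 ≈ 206.47*I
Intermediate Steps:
k(Q, W) = 1 (k(Q, W) = (Q + W)/(Q + W) = 1)
R(L, T) = 639 (R(L, T) = -3*(-213) = 639)
√(R(k(11, -6), 164) - 43270) = √(639 - 43270) = √(-42631) = I*√42631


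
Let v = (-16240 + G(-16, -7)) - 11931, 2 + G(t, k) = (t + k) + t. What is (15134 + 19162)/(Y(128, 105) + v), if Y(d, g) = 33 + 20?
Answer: -34296/28159 ≈ -1.2179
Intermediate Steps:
G(t, k) = -2 + k + 2*t (G(t, k) = -2 + ((t + k) + t) = -2 + ((k + t) + t) = -2 + (k + 2*t) = -2 + k + 2*t)
v = -28212 (v = (-16240 + (-2 - 7 + 2*(-16))) - 11931 = (-16240 + (-2 - 7 - 32)) - 11931 = (-16240 - 41) - 11931 = -16281 - 11931 = -28212)
Y(d, g) = 53
(15134 + 19162)/(Y(128, 105) + v) = (15134 + 19162)/(53 - 28212) = 34296/(-28159) = 34296*(-1/28159) = -34296/28159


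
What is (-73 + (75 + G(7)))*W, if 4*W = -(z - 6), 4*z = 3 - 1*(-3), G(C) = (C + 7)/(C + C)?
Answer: 27/8 ≈ 3.3750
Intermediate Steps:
G(C) = (7 + C)/(2*C) (G(C) = (7 + C)/((2*C)) = (7 + C)*(1/(2*C)) = (7 + C)/(2*C))
z = 3/2 (z = (3 - 1*(-3))/4 = (3 + 3)/4 = (¼)*6 = 3/2 ≈ 1.5000)
W = 9/8 (W = (-(3/2 - 6))/4 = (-1*(-9/2))/4 = (¼)*(9/2) = 9/8 ≈ 1.1250)
(-73 + (75 + G(7)))*W = (-73 + (75 + (½)*(7 + 7)/7))*(9/8) = (-73 + (75 + (½)*(⅐)*14))*(9/8) = (-73 + (75 + 1))*(9/8) = (-73 + 76)*(9/8) = 3*(9/8) = 27/8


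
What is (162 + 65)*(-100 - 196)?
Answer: -67192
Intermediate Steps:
(162 + 65)*(-100 - 196) = 227*(-296) = -67192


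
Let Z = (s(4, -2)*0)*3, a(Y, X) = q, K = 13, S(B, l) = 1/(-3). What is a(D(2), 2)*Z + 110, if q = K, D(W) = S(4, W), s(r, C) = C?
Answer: 110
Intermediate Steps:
S(B, l) = -⅓
D(W) = -⅓
q = 13
a(Y, X) = 13
Z = 0 (Z = -2*0*3 = 0*3 = 0)
a(D(2), 2)*Z + 110 = 13*0 + 110 = 0 + 110 = 110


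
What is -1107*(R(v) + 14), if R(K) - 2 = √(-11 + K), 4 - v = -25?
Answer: -17712 - 3321*√2 ≈ -22409.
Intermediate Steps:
v = 29 (v = 4 - 1*(-25) = 4 + 25 = 29)
R(K) = 2 + √(-11 + K)
-1107*(R(v) + 14) = -1107*((2 + √(-11 + 29)) + 14) = -1107*((2 + √18) + 14) = -1107*((2 + 3*√2) + 14) = -1107*(16 + 3*√2) = -17712 - 3321*√2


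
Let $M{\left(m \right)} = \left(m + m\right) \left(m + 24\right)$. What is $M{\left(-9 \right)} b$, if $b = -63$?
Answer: $17010$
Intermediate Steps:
$M{\left(m \right)} = 2 m \left(24 + m\right)$
$M{\left(-9 \right)} b = 2 \left(-9\right) \left(24 - 9\right) \left(-63\right) = 2 \left(-9\right) 15 \left(-63\right) = \left(-270\right) \left(-63\right) = 17010$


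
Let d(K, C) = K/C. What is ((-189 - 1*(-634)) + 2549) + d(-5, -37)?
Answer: 110783/37 ≈ 2994.1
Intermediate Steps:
((-189 - 1*(-634)) + 2549) + d(-5, -37) = ((-189 - 1*(-634)) + 2549) - 5/(-37) = ((-189 + 634) + 2549) - 5*(-1/37) = (445 + 2549) + 5/37 = 2994 + 5/37 = 110783/37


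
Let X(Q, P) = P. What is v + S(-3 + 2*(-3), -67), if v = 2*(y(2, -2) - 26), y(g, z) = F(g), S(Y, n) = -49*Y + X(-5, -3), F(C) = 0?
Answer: 386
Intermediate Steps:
S(Y, n) = -3 - 49*Y (S(Y, n) = -49*Y - 3 = -3 - 49*Y)
y(g, z) = 0
v = -52 (v = 2*(0 - 26) = 2*(-26) = -52)
v + S(-3 + 2*(-3), -67) = -52 + (-3 - 49*(-3 + 2*(-3))) = -52 + (-3 - 49*(-3 - 6)) = -52 + (-3 - 49*(-9)) = -52 + (-3 + 441) = -52 + 438 = 386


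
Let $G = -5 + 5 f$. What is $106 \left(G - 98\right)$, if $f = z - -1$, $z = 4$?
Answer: $-8268$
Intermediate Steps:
$f = 5$ ($f = 4 - -1 = 4 + 1 = 5$)
$G = 20$ ($G = -5 + 5 \cdot 5 = -5 + 25 = 20$)
$106 \left(G - 98\right) = 106 \left(20 - 98\right) = 106 \left(-78\right) = -8268$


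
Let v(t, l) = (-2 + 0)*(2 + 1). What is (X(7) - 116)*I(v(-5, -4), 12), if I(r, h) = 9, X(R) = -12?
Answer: -1152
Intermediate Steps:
v(t, l) = -6 (v(t, l) = -2*3 = -6)
(X(7) - 116)*I(v(-5, -4), 12) = (-12 - 116)*9 = -128*9 = -1152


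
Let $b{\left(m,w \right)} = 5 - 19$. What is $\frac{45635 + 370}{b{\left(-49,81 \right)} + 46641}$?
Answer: $\frac{46005}{46627} \approx 0.98666$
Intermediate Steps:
$b{\left(m,w \right)} = -14$
$\frac{45635 + 370}{b{\left(-49,81 \right)} + 46641} = \frac{45635 + 370}{-14 + 46641} = \frac{46005}{46627}$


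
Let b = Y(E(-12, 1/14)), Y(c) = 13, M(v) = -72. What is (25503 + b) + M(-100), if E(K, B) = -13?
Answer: 25444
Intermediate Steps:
b = 13
(25503 + b) + M(-100) = (25503 + 13) - 72 = 25516 - 72 = 25444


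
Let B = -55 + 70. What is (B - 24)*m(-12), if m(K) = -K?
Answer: -108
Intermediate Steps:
B = 15
(B - 24)*m(-12) = (15 - 24)*(-1*(-12)) = -9*12 = -108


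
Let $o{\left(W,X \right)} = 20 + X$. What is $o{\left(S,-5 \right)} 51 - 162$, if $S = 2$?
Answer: $603$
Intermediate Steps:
$o{\left(S,-5 \right)} 51 - 162 = \left(20 - 5\right) 51 - 162 = 15 \cdot 51 - 162 = 765 - 162 = 603$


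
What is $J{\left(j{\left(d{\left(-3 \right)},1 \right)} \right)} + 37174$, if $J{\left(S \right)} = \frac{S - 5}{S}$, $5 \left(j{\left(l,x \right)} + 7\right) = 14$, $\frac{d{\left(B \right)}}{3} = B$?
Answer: $\frac{780700}{21} \approx 37176.0$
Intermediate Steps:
$d{\left(B \right)} = 3 B$
$j{\left(l,x \right)} = - \frac{21}{5}$ ($j{\left(l,x \right)} = -7 + \frac{1}{5} \cdot 14 = -7 + \frac{14}{5} = - \frac{21}{5}$)
$J{\left(S \right)} = \frac{-5 + S}{S}$
$J{\left(j{\left(d{\left(-3 \right)},1 \right)} \right)} + 37174 = \frac{-5 - \frac{21}{5}}{- \frac{21}{5}} + 37174 = \left(- \frac{5}{21}\right) \left(- \frac{46}{5}\right) + 37174 = \frac{46}{21} + 37174 = \frac{780700}{21}$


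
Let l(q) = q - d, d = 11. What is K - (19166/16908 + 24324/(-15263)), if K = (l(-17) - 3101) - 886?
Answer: -518009739263/129033402 ≈ -4014.5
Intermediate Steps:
l(q) = -11 + q (l(q) = q - 1*11 = q - 11 = -11 + q)
K = -4015 (K = ((-11 - 17) - 3101) - 886 = (-28 - 3101) - 886 = -3129 - 886 = -4015)
K - (19166/16908 + 24324/(-15263)) = -4015 - (19166/16908 + 24324/(-15263)) = -4015 - (19166*(1/16908) + 24324*(-1/15263)) = -4015 - (9583/8454 - 24324/15263) = -4015 - 1*(-59369767/129033402) = -4015 + 59369767/129033402 = -518009739263/129033402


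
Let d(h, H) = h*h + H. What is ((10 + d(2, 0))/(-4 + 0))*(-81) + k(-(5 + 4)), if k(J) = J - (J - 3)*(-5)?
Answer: 429/2 ≈ 214.50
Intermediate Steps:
d(h, H) = H + h² (d(h, H) = h² + H = H + h²)
k(J) = -15 + 6*J (k(J) = J - (-3 + J)*(-5) = J - (15 - 5*J) = J + (-15 + 5*J) = -15 + 6*J)
((10 + d(2, 0))/(-4 + 0))*(-81) + k(-(5 + 4)) = ((10 + (0 + 2²))/(-4 + 0))*(-81) + (-15 + 6*(-(5 + 4))) = ((10 + (0 + 4))/(-4))*(-81) + (-15 + 6*(-1*9)) = ((10 + 4)*(-¼))*(-81) + (-15 + 6*(-9)) = (14*(-¼))*(-81) + (-15 - 54) = -7/2*(-81) - 69 = 567/2 - 69 = 429/2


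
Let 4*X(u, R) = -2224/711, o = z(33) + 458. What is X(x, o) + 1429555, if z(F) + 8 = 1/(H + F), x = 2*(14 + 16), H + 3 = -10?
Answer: 1016413049/711 ≈ 1.4296e+6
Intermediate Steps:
H = -13 (H = -3 - 10 = -13)
x = 60 (x = 2*30 = 60)
z(F) = -8 + 1/(-13 + F)
o = 9001/20 (o = (105 - 8*33)/(-13 + 33) + 458 = (105 - 264)/20 + 458 = (1/20)*(-159) + 458 = -159/20 + 458 = 9001/20 ≈ 450.05)
X(u, R) = -556/711 (X(u, R) = (-2224/711)/4 = (-2224*1/711)/4 = (1/4)*(-2224/711) = -556/711)
X(x, o) + 1429555 = -556/711 + 1429555 = 1016413049/711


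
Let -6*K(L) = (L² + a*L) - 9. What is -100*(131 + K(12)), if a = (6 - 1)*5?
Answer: -5850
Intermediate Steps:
a = 25 (a = 5*5 = 25)
K(L) = 3/2 - 25*L/6 - L²/6 (K(L) = -((L² + 25*L) - 9)/6 = -(-9 + L² + 25*L)/6 = 3/2 - 25*L/6 - L²/6)
-100*(131 + K(12)) = -100*(131 + (3/2 - 25/6*12 - ⅙*12²)) = -100*(131 + (3/2 - 50 - ⅙*144)) = -100*(131 + (3/2 - 50 - 24)) = -100*(131 - 145/2) = -100*117/2 = -5850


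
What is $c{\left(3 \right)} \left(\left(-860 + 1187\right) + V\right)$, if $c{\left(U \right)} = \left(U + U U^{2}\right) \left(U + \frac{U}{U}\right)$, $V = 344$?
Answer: $80520$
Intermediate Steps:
$c{\left(U \right)} = \left(1 + U\right) \left(U + U^{3}\right)$ ($c{\left(U \right)} = \left(U + U^{3}\right) \left(U + 1\right) = \left(U + U^{3}\right) \left(1 + U\right) = \left(1 + U\right) \left(U + U^{3}\right)$)
$c{\left(3 \right)} \left(\left(-860 + 1187\right) + V\right) = 3 \left(1 + 3 + 3^{2} + 3^{3}\right) \left(\left(-860 + 1187\right) + 344\right) = 3 \left(1 + 3 + 9 + 27\right) \left(327 + 344\right) = 3 \cdot 40 \cdot 671 = 120 \cdot 671 = 80520$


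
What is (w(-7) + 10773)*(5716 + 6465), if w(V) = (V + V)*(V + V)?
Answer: 133613389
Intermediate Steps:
w(V) = 4*V² (w(V) = (2*V)*(2*V) = 4*V²)
(w(-7) + 10773)*(5716 + 6465) = (4*(-7)² + 10773)*(5716 + 6465) = (4*49 + 10773)*12181 = (196 + 10773)*12181 = 10969*12181 = 133613389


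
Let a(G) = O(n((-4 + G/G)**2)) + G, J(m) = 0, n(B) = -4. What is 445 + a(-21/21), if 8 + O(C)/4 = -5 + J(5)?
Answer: 392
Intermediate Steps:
O(C) = -52 (O(C) = -32 + 4*(-5 + 0) = -32 + 4*(-5) = -32 - 20 = -52)
a(G) = -52 + G
445 + a(-21/21) = 445 + (-52 - 21/21) = 445 + (-52 - 21*1/21) = 445 + (-52 - 1) = 445 - 53 = 392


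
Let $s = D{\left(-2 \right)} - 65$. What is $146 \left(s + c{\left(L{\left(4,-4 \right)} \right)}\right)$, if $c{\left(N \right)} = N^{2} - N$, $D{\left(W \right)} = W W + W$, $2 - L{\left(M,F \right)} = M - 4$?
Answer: $-8906$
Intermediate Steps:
$L{\left(M,F \right)} = 6 - M$ ($L{\left(M,F \right)} = 2 - \left(M - 4\right) = 2 - \left(-4 + M\right) = 6 - M$)
$D{\left(W \right)} = W + W^{2}$ ($D{\left(W \right)} = W^{2} + W = W + W^{2}$)
$s = -63$ ($s = - 2 \left(1 - 2\right) - 65 = \left(-2\right) \left(-1\right) - 65 = 2 - 65 = -63$)
$146 \left(s + c{\left(L{\left(4,-4 \right)} \right)}\right) = 146 \left(-63 + \left(6 - 4\right) \left(-1 + \left(6 - 4\right)\right)\right) = 146 \left(-63 + 2 \left(-1 + 2\right)\right) = 146 \left(-63 + 2 \cdot 1\right) = 146 \left(-63 + 2\right) = 146 \left(-61\right) = -8906$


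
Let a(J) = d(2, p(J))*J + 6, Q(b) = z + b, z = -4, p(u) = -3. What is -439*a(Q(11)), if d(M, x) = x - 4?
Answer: 18877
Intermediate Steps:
d(M, x) = -4 + x
Q(b) = -4 + b
a(J) = 6 - 7*J (a(J) = (-4 - 3)*J + 6 = -7*J + 6 = 6 - 7*J)
-439*a(Q(11)) = -439*(6 - 7*(-4 + 11)) = -439*(6 - 7*7) = -439*(6 - 49) = -439*(-43) = 18877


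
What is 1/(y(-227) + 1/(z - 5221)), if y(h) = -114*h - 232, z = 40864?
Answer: 35643/914100379 ≈ 3.8992e-5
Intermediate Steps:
y(h) = -232 - 114*h
1/(y(-227) + 1/(z - 5221)) = 1/((-232 - 114*(-227)) + 1/(40864 - 5221)) = 1/((-232 + 25878) + 1/35643) = 1/(25646 + 1/35643) = 1/(914100379/35643) = 35643/914100379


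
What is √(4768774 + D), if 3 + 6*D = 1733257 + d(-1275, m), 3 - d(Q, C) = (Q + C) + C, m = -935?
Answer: 17*√157521/3 ≈ 2249.0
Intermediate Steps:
d(Q, C) = 3 - Q - 2*C (d(Q, C) = 3 - ((Q + C) + C) = 3 - ((C + Q) + C) = 3 - (Q + 2*C) = 3 + (-Q - 2*C) = 3 - Q - 2*C)
D = 868201/3 (D = -½ + (1733257 + (3 - 1*(-1275) - 2*(-935)))/6 = -½ + (1733257 + (3 + 1275 + 1870))/6 = -½ + (1733257 + 3148)/6 = -½ + (⅙)*1736405 = -½ + 1736405/6 = 868201/3 ≈ 2.8940e+5)
√(4768774 + D) = √(4768774 + 868201/3) = √(15174523/3) = 17*√157521/3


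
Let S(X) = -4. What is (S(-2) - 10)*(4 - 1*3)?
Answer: -14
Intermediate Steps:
(S(-2) - 10)*(4 - 1*3) = (-4 - 10)*(4 - 1*3) = -14*(4 - 3) = -14*1 = -14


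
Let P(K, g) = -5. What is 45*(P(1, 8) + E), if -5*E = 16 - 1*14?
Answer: -243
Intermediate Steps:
E = -⅖ (E = -(16 - 1*14)/5 = -(16 - 14)/5 = -⅕*2 = -⅖ ≈ -0.40000)
45*(P(1, 8) + E) = 45*(-5 - ⅖) = 45*(-27/5) = -243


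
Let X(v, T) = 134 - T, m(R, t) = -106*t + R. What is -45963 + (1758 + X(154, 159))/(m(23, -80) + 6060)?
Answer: -669357436/14563 ≈ -45963.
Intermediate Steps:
m(R, t) = R - 106*t
-45963 + (1758 + X(154, 159))/(m(23, -80) + 6060) = -45963 + (1758 + (134 - 1*159))/((23 - 106*(-80)) + 6060) = -45963 + (1758 + (134 - 159))/((23 + 8480) + 6060) = -45963 + (1758 - 25)/(8503 + 6060) = -45963 + 1733/14563 = -669357436/14563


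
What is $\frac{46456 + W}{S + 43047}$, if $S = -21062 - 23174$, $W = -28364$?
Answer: $- \frac{18092}{1189} \approx -15.216$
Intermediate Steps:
$S = -44236$
$\frac{46456 + W}{S + 43047} = \frac{46456 - 28364}{-44236 + 43047} = \frac{18092}{-1189} = 18092 \left(- \frac{1}{1189}\right) = - \frac{18092}{1189}$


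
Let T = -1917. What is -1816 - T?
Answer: 101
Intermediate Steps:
-1816 - T = -1816 - 1*(-1917) = -1816 + 1917 = 101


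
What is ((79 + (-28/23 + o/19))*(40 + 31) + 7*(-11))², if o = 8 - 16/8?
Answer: 5709758040100/190969 ≈ 2.9899e+7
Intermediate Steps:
o = 6 (o = 8 - 16/8 = 8 - 1*2 = 8 - 2 = 6)
((79 + (-28/23 + o/19))*(40 + 31) + 7*(-11))² = ((79 + (-28/23 + 6/19))*(40 + 31) + 7*(-11))² = ((79 + (-28*1/23 + 6*(1/19)))*71 - 77)² = ((79 + (-28/23 + 6/19))*71 - 77)² = ((79 - 394/437)*71 - 77)² = ((34129/437)*71 - 77)² = (2423159/437 - 77)² = (2389510/437)² = 5709758040100/190969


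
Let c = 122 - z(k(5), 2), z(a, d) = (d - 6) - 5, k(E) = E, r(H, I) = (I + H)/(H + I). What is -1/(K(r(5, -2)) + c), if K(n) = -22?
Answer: -1/109 ≈ -0.0091743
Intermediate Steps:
r(H, I) = 1 (r(H, I) = (H + I)/(H + I) = 1)
z(a, d) = -11 + d (z(a, d) = (-6 + d) - 5 = -11 + d)
c = 131 (c = 122 - (-11 + 2) = 122 - 1*(-9) = 122 + 9 = 131)
-1/(K(r(5, -2)) + c) = -1/(-22 + 131) = -1/109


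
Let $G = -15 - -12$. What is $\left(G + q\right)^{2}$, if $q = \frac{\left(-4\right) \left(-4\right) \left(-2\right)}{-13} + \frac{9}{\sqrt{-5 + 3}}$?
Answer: $- \frac{13591}{338} + \frac{63 i \sqrt{2}}{13} \approx -40.21 + 6.8535 i$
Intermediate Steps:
$G = -3$ ($G = -15 + 12 = -3$)
$q = \frac{32}{13} - \frac{9 i \sqrt{2}}{2}$ ($q = 16 \left(-2\right) \left(- \frac{1}{13}\right) + \frac{9}{\sqrt{-2}} = \left(-32\right) \left(- \frac{1}{13}\right) + \frac{9}{i \sqrt{2}} = \frac{32}{13} + 9 \left(- \frac{i \sqrt{2}}{2}\right) = \frac{32}{13} - \frac{9 i \sqrt{2}}{2} \approx 2.4615 - 6.364 i$)
$\left(G + q\right)^{2} = \left(-3 + \left(\frac{32}{13} - \frac{9 i \sqrt{2}}{2}\right)\right)^{2} = \left(- \frac{7}{13} - \frac{9 i \sqrt{2}}{2}\right)^{2}$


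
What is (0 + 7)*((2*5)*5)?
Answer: 350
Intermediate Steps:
(0 + 7)*((2*5)*5) = 7*(10*5) = 7*50 = 350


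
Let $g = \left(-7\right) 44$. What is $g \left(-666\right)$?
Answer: $205128$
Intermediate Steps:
$g = -308$
$g \left(-666\right) = \left(-308\right) \left(-666\right) = 205128$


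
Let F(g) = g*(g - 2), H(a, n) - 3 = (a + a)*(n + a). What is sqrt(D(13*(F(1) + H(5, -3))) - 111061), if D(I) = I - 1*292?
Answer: I*sqrt(111067) ≈ 333.27*I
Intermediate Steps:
H(a, n) = 3 + 2*a*(a + n) (H(a, n) = 3 + (a + a)*(n + a) = 3 + (2*a)*(a + n) = 3 + 2*a*(a + n))
F(g) = g*(-2 + g)
D(I) = -292 + I (D(I) = I - 292 = -292 + I)
sqrt(D(13*(F(1) + H(5, -3))) - 111061) = sqrt((-292 + 13*(1*(-2 + 1) + (3 + 2*5**2 + 2*5*(-3)))) - 111061) = sqrt((-292 + 13*(1*(-1) + (3 + 2*25 - 30))) - 111061) = sqrt((-292 + 13*(-1 + (3 + 50 - 30))) - 111061) = sqrt((-292 + 13*(-1 + 23)) - 111061) = sqrt((-292 + 13*22) - 111061) = sqrt((-292 + 286) - 111061) = sqrt(-6 - 111061) = sqrt(-111067) = I*sqrt(111067)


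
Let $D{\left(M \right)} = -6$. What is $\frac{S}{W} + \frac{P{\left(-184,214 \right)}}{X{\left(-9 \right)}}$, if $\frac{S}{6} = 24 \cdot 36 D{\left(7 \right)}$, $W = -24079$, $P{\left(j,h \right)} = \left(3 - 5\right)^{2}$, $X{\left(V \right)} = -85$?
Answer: $\frac{2547524}{2046715} \approx 1.2447$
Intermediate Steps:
$P{\left(j,h \right)} = 4$ ($P{\left(j,h \right)} = \left(-2\right)^{2} = 4$)
$S = -31104$ ($S = 6 \cdot 24 \cdot 36 \left(-6\right) = 6 \cdot 864 \left(-6\right) = 6 \left(-5184\right) = -31104$)
$\frac{S}{W} + \frac{P{\left(-184,214 \right)}}{X{\left(-9 \right)}} = - \frac{31104}{-24079} + \frac{4}{-85} = \left(-31104\right) \left(- \frac{1}{24079}\right) + 4 \left(- \frac{1}{85}\right) = \frac{31104}{24079} - \frac{4}{85} = \frac{2547524}{2046715}$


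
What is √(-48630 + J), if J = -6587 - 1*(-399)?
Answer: I*√54818 ≈ 234.13*I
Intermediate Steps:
J = -6188 (J = -6587 + 399 = -6188)
√(-48630 + J) = √(-48630 - 6188) = √(-54818) = I*√54818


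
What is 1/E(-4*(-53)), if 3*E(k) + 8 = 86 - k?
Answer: -3/134 ≈ -0.022388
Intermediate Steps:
E(k) = 26 - k/3 (E(k) = -8/3 + (86 - k)/3 = -8/3 + (86/3 - k/3) = 26 - k/3)
1/E(-4*(-53)) = 1/(26 - (-4)*(-53)/3) = 1/(26 - ⅓*212) = 1/(26 - 212/3) = 1/(-134/3) = -3/134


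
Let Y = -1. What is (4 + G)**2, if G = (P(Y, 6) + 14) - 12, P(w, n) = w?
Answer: 25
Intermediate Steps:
G = 1 (G = (-1 + 14) - 12 = 13 - 12 = 1)
(4 + G)**2 = (4 + 1)**2 = 5**2 = 25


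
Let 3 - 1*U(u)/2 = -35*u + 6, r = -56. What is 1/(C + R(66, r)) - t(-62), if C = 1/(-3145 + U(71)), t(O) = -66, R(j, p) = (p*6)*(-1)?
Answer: 40340029/611185 ≈ 66.003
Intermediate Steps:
R(j, p) = -6*p (R(j, p) = (6*p)*(-1) = -6*p)
U(u) = -6 + 70*u (U(u) = 6 - 2*(-35*u + 6) = 6 - 2*(6 - 35*u) = 6 + (-12 + 70*u) = -6 + 70*u)
C = 1/1819 (C = 1/(-3145 + (-6 + 70*71)) = 1/(-3145 + (-6 + 4970)) = 1/(-3145 + 4964) = 1/1819 ≈ 0.00054975)
1/(C + R(66, r)) - t(-62) = 1/(1/1819 - 6*(-56)) - 1*(-66) = 1/(1/1819 + 336) + 66 = 1/(611185/1819) + 66 = 1819/611185 + 66 = 40340029/611185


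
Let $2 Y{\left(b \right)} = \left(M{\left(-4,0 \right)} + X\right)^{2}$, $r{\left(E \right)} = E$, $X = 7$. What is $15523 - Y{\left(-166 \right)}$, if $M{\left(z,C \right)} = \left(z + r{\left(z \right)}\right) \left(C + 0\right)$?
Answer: $\frac{30997}{2} \approx 15499.0$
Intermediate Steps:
$M{\left(z,C \right)} = 2 C z$ ($M{\left(z,C \right)} = \left(z + z\right) \left(C + 0\right) = 2 z C = 2 C z$)
$Y{\left(b \right)} = \frac{49}{2}$ ($Y{\left(b \right)} = \frac{\left(2 \cdot 0 \left(-4\right) + 7\right)^{2}}{2} = \frac{\left(0 + 7\right)^{2}}{2} = \frac{7^{2}}{2} = \frac{1}{2} \cdot 49 = \frac{49}{2}$)
$15523 - Y{\left(-166 \right)} = 15523 - \frac{49}{2} = \frac{30997}{2}$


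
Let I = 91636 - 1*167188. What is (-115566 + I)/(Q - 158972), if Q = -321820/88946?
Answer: 4249795407/3535061333 ≈ 1.2022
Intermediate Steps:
I = -75552 (I = 91636 - 167188 = -75552)
Q = -160910/44473 (Q = -321820*1/88946 = -160910/44473 ≈ -3.6181)
(-115566 + I)/(Q - 158972) = (-115566 - 75552)/(-160910/44473 - 158972) = -191118/(-7070122666/44473) = -191118*(-44473/7070122666) = 4249795407/3535061333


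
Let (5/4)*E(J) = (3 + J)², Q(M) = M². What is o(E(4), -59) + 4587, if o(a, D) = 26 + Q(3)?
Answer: 4622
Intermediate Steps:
E(J) = 4*(3 + J)²/5
o(a, D) = 35 (o(a, D) = 26 + 3² = 26 + 9 = 35)
o(E(4), -59) + 4587 = 35 + 4587 = 4622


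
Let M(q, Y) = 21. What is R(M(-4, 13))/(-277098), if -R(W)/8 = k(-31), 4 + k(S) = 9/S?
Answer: -532/4295019 ≈ -0.00012386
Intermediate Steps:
k(S) = -4 + 9/S
R(W) = 1064/31 (R(W) = -8*(-4 + 9/(-31)) = -8*(-4 + 9*(-1/31)) = -8*(-4 - 9/31) = -8*(-133/31) = 1064/31)
R(M(-4, 13))/(-277098) = (1064/31)/(-277098) = (1064/31)*(-1/277098) = -532/4295019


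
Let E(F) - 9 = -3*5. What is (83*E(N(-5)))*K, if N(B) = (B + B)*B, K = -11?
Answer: 5478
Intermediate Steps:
N(B) = 2*B² (N(B) = (2*B)*B = 2*B²)
E(F) = -6 (E(F) = 9 - 3*5 = 9 - 15 = -6)
(83*E(N(-5)))*K = (83*(-6))*(-11) = -498*(-11) = 5478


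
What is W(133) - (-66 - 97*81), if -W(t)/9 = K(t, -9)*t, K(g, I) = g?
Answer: -151278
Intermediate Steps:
W(t) = -9*t² (W(t) = -9*t*t = -9*t²)
W(133) - (-66 - 97*81) = -9*133² - (-66 - 97*81) = -9*17689 - (-66 - 7857) = -159201 - 1*(-7923) = -159201 + 7923 = -151278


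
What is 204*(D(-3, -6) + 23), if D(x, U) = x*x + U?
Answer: 5304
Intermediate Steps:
D(x, U) = U + x**2 (D(x, U) = x**2 + U = U + x**2)
204*(D(-3, -6) + 23) = 204*((-6 + (-3)**2) + 23) = 204*((-6 + 9) + 23) = 204*(3 + 23) = 204*26 = 5304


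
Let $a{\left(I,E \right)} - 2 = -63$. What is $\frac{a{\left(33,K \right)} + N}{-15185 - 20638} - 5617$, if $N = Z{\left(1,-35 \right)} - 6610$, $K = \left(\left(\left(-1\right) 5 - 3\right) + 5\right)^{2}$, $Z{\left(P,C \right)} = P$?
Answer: $- \frac{201211121}{35823} \approx -5616.8$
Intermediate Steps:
$K = 9$ ($K = \left(\left(-5 - 3\right) + 5\right)^{2} = \left(-8 + 5\right)^{2} = \left(-3\right)^{2} = 9$)
$N = -6609$ ($N = 1 - 6610 = -6609$)
$a{\left(I,E \right)} = -61$ ($a{\left(I,E \right)} = 2 - 63 = -61$)
$\frac{a{\left(33,K \right)} + N}{-15185 - 20638} - 5617 = \frac{-61 - 6609}{-15185 - 20638} - 5617 = - \frac{6670}{-35823} - 5617 = \left(-6670\right) \left(- \frac{1}{35823}\right) - 5617 = \frac{6670}{35823} - 5617 = - \frac{201211121}{35823}$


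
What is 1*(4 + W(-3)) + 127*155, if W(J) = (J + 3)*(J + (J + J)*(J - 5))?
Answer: 19689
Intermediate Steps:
W(J) = (3 + J)*(J + 2*J*(-5 + J)) (W(J) = (3 + J)*(J + (2*J)*(-5 + J)) = (3 + J)*(J + 2*J*(-5 + J)))
1*(4 + W(-3)) + 127*155 = 1*(4 - 3*(-27 - 3*(-3) + 2*(-3)²)) + 127*155 = 1*(4 - 3*(-27 + 9 + 2*9)) + 19685 = 1*(4 - 3*(-27 + 9 + 18)) + 19685 = 1*(4 - 3*0) + 19685 = 1*(4 + 0) + 19685 = 1*4 + 19685 = 4 + 19685 = 19689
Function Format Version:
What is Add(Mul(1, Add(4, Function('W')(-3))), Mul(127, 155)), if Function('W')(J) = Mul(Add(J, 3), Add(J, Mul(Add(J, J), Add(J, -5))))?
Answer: 19689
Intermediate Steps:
Function('W')(J) = Mul(Add(3, J), Add(J, Mul(2, J, Add(-5, J)))) (Function('W')(J) = Mul(Add(3, J), Add(J, Mul(Mul(2, J), Add(-5, J)))) = Mul(Add(3, J), Add(J, Mul(2, J, Add(-5, J)))))
Add(Mul(1, Add(4, Function('W')(-3))), Mul(127, 155)) = Add(Mul(1, Add(4, Mul(-3, Add(-27, Mul(-3, -3), Mul(2, Pow(-3, 2)))))), Mul(127, 155)) = Add(Mul(1, Add(4, Mul(-3, Add(-27, 9, Mul(2, 9))))), 19685) = Add(Mul(1, Add(4, Mul(-3, Add(-27, 9, 18)))), 19685) = Add(Mul(1, Add(4, Mul(-3, 0))), 19685) = Add(Mul(1, Add(4, 0)), 19685) = Add(Mul(1, 4), 19685) = Add(4, 19685) = 19689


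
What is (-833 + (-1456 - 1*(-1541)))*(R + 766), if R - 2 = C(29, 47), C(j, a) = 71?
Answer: -627572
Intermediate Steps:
R = 73 (R = 2 + 71 = 73)
(-833 + (-1456 - 1*(-1541)))*(R + 766) = (-833 + (-1456 - 1*(-1541)))*(73 + 766) = (-833 + (-1456 + 1541))*839 = (-833 + 85)*839 = -748*839 = -627572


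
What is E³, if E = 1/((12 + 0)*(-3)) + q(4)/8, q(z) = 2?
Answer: 8/729 ≈ 0.010974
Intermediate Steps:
E = 2/9 (E = 1/((12 + 0)*(-3)) + 2/8 = -⅓/12 + 2*(⅛) = (1/12)*(-⅓) + ¼ = -1/36 + ¼ = 2/9 ≈ 0.22222)
E³ = (2/9)³ = 8/729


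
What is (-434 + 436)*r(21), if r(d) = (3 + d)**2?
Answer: 1152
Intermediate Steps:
(-434 + 436)*r(21) = (-434 + 436)*(3 + 21)**2 = 2*24**2 = 2*576 = 1152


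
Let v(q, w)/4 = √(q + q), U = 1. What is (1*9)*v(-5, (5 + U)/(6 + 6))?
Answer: 36*I*√10 ≈ 113.84*I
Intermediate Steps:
v(q, w) = 4*√2*√q (v(q, w) = 4*√(q + q) = 4*√(2*q) = 4*(√2*√q) = 4*√2*√q)
(1*9)*v(-5, (5 + U)/(6 + 6)) = (1*9)*(4*√2*√(-5)) = 9*(4*√2*(I*√5)) = 9*(4*I*√10) = 36*I*√10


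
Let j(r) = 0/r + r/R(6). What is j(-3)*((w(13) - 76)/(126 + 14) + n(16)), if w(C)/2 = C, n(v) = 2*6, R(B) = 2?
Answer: -489/28 ≈ -17.464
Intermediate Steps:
n(v) = 12
w(C) = 2*C
j(r) = r/2 (j(r) = 0/r + r/2 = 0 + r*(½) = 0 + r/2 = r/2)
j(-3)*((w(13) - 76)/(126 + 14) + n(16)) = ((½)*(-3))*((2*13 - 76)/(126 + 14) + 12) = -3*((26 - 76)/140 + 12)/2 = -3*(-50*1/140 + 12)/2 = -3*(-5/14 + 12)/2 = -3/2*163/14 = -489/28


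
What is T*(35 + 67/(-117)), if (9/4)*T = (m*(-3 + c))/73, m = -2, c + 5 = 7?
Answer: 32224/76869 ≈ 0.41921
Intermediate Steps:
c = 2 (c = -5 + 7 = 2)
T = 8/657 (T = 4*(-2*(-3 + 2)/73)/9 = 4*(-2*(-1)*(1/73))/9 = 4*(2*(1/73))/9 = (4/9)*(2/73) = 8/657 ≈ 0.012177)
T*(35 + 67/(-117)) = 8*(35 + 67/(-117))/657 = 8*(35 + 67*(-1/117))/657 = 8*(35 - 67/117)/657 = (8/657)*(4028/117) = 32224/76869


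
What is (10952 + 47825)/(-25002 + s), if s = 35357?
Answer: 58777/10355 ≈ 5.6762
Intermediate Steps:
(10952 + 47825)/(-25002 + s) = (10952 + 47825)/(-25002 + 35357) = 58777/10355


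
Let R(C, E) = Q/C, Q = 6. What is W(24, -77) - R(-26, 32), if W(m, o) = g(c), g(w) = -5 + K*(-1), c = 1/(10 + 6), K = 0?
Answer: -62/13 ≈ -4.7692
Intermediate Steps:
c = 1/16 ≈ 0.062500
g(w) = -5 (g(w) = -5 + 0*(-1) = -5 + 0 = -5)
R(C, E) = 6/C
W(m, o) = -5
W(24, -77) - R(-26, 32) = -5 - 6/(-26) = -5 - 6*(-1)/26 = -5 - 1*(-3/13) = -5 + 3/13 = -62/13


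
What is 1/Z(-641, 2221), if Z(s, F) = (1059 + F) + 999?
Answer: 1/4279 ≈ 0.00023370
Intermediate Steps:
Z(s, F) = 2058 + F
1/Z(-641, 2221) = 1/(2058 + 2221) = 1/4279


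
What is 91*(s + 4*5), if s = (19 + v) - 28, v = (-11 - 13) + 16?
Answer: 273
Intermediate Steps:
v = -8 (v = -24 + 16 = -8)
s = -17 (s = (19 - 8) - 28 = 11 - 28 = -17)
91*(s + 4*5) = 91*(-17 + 4*5) = 91*(-17 + 20) = 91*3 = 273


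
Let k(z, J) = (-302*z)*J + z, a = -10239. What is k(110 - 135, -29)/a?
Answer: 218975/10239 ≈ 21.386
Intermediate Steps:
k(z, J) = z - 302*J*z (k(z, J) = -302*J*z + z = z - 302*J*z)
k(110 - 135, -29)/a = ((110 - 135)*(1 - 302*(-29)))/(-10239) = -25*(1 + 8758)*(-1/10239) = -25*8759*(-1/10239) = -218975*(-1/10239) = 218975/10239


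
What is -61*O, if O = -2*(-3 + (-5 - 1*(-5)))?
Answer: -366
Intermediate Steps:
O = 6 (O = -2*(-3 + (-5 + 5)) = -2*(-3 + 0) = -2*(-3) = 6)
-61*O = -61*6 = -366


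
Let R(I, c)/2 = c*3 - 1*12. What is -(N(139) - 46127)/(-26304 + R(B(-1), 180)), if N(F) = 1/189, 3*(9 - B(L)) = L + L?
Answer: -4359001/2385936 ≈ -1.8270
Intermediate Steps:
B(L) = 9 - 2*L/3 (B(L) = 9 - (L + L)/3 = 9 - 2*L/3)
R(I, c) = -24 + 6*c (R(I, c) = 2*(c*3 - 1*12) = 2*(3*c - 12) = 2*(-12 + 3*c) = -24 + 6*c)
N(F) = 1/189
-(N(139) - 46127)/(-26304 + R(B(-1), 180)) = -(1/189 - 46127)/(-26304 + (-24 + 6*180)) = -(-8718002)/(189*(-26304 + (-24 + 1080))) = -(-8718002)/(189*(-26304 + 1056)) = -(-8718002)/(189*(-25248)) = -(-8718002)*(-1)/(189*25248) = -1*4359001/2385936 = -4359001/2385936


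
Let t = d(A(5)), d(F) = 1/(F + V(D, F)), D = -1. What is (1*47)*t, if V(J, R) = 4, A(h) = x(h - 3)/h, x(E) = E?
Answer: 235/22 ≈ 10.682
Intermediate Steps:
A(h) = (-3 + h)/h (A(h) = (h - 3)/h = (-3 + h)/h)
d(F) = 1/(4 + F) (d(F) = 1/(F + 4) = 1/(4 + F))
t = 5/22 (t = 1/(4 + (-3 + 5)/5) = 1/(4 + (⅕)*2) = 1/(4 + ⅖) = 1/(22/5) = 5/22 ≈ 0.22727)
(1*47)*t = (1*47)*(5/22) = 47*(5/22) = 235/22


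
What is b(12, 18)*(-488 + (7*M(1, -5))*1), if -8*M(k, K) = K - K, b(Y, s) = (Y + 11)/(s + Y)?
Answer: -5612/15 ≈ -374.13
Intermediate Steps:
b(Y, s) = (11 + Y)/(Y + s)
M(k, K) = 0 (M(k, K) = -(K - K)/8 = -1/8*0 = 0)
b(12, 18)*(-488 + (7*M(1, -5))*1) = ((11 + 12)/(12 + 18))*(-488 + (7*0)*1) = (23/30)*(-488 + 0*1) = ((1/30)*23)*(-488 + 0) = (23/30)*(-488) = -5612/15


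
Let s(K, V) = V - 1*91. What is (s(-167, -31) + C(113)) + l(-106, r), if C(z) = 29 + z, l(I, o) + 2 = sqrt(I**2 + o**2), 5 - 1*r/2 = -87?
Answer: 18 + 2*sqrt(11273) ≈ 230.35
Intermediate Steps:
r = 184 (r = 10 - 2*(-87) = 10 + 174 = 184)
s(K, V) = -91 + V (s(K, V) = V - 91 = -91 + V)
l(I, o) = -2 + sqrt(I**2 + o**2)
(s(-167, -31) + C(113)) + l(-106, r) = ((-91 - 31) + (29 + 113)) + (-2 + sqrt((-106)**2 + 184**2)) = (-122 + 142) + (-2 + sqrt(11236 + 33856)) = 20 + (-2 + sqrt(45092)) = 20 + (-2 + 2*sqrt(11273)) = 18 + 2*sqrt(11273)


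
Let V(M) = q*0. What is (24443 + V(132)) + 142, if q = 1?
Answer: 24585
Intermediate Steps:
V(M) = 0 (V(M) = 1*0 = 0)
(24443 + V(132)) + 142 = (24443 + 0) + 142 = 24443 + 142 = 24585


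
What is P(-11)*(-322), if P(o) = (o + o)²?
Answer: -155848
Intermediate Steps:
P(o) = 4*o² (P(o) = (2*o)² = 4*o²)
P(-11)*(-322) = (4*(-11)²)*(-322) = (4*121)*(-322) = 484*(-322) = -155848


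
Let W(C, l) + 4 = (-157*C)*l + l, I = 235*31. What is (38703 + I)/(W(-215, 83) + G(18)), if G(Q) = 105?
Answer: 45988/2801849 ≈ 0.016413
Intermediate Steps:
I = 7285
W(C, l) = -4 + l - 157*C*l (W(C, l) = -4 + ((-157*C)*l + l) = -4 + (-157*C*l + l) = -4 + (l - 157*C*l) = -4 + l - 157*C*l)
(38703 + I)/(W(-215, 83) + G(18)) = (38703 + 7285)/((-4 + 83 - 157*(-215)*83) + 105) = 45988/((-4 + 83 + 2801665) + 105) = 45988/(2801744 + 105) = 45988/2801849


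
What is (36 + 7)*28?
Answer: 1204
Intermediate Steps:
(36 + 7)*28 = 43*28 = 1204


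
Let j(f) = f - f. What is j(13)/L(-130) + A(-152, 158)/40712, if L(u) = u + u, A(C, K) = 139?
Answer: 139/40712 ≈ 0.0034142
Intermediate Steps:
j(f) = 0
L(u) = 2*u
j(13)/L(-130) + A(-152, 158)/40712 = 0/((2*(-130))) + 139/40712 = 0/(-260) + 139*(1/40712) = 0*(-1/260) + 139/40712 = 0 + 139/40712 = 139/40712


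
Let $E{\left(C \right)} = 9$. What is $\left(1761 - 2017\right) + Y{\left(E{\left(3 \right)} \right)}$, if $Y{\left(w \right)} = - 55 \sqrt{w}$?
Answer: $-421$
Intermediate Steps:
$\left(1761 - 2017\right) + Y{\left(E{\left(3 \right)} \right)} = \left(1761 - 2017\right) - 55 \sqrt{9} = \left(1761 - 2017\right) - 165 = -256 - 165 = -421$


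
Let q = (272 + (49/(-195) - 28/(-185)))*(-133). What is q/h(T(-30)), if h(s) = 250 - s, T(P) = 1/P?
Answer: -521827894/3607981 ≈ -144.63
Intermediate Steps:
q = -260913947/7215 (q = (272 + (49*(-1/195) - 28*(-1/185)))*(-133) = (272 + (-49/195 + 28/185))*(-133) = (272 - 721/7215)*(-133) = (1961759/7215)*(-133) = -260913947/7215 ≈ -36163.)
q/h(T(-30)) = -260913947/(7215*(250 - 1/(-30))) = -260913947/(7215*(250 - 1*(-1/30))) = -260913947/(7215*(250 + 1/30)) = -260913947/(7215*7501/30) = -260913947/7215*30/7501 = -521827894/3607981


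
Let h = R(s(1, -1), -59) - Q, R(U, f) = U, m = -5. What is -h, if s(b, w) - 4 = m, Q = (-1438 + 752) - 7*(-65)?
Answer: -230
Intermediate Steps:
Q = -231 (Q = -686 + 455 = -231)
s(b, w) = -1 (s(b, w) = 4 - 5 = -1)
h = 230 (h = -1 - 1*(-231) = -1 + 231 = 230)
-h = -1*230 = -230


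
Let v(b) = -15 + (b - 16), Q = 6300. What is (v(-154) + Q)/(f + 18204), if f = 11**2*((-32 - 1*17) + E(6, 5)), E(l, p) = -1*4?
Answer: 6115/11791 ≈ 0.51862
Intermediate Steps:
E(l, p) = -4
v(b) = -31 + b (v(b) = -15 + (-16 + b) = -31 + b)
f = -6413 (f = 11**2*((-32 - 1*17) - 4) = 121*((-32 - 17) - 4) = 121*(-49 - 4) = 121*(-53) = -6413)
(v(-154) + Q)/(f + 18204) = ((-31 - 154) + 6300)/(-6413 + 18204) = (-185 + 6300)/11791 = 6115*(1/11791) = 6115/11791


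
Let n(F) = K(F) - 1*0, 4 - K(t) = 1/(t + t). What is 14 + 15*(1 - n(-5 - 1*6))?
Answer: -697/22 ≈ -31.682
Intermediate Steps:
K(t) = 4 - 1/(2*t) (K(t) = 4 - 1/(t + t) = 4 - 1/(2*t))
n(F) = 4 - 1/(2*F) (n(F) = (4 - 1/(2*F)) - 1*0 = (4 - 1/(2*F)) + 0 = 4 - 1/(2*F))
14 + 15*(1 - n(-5 - 1*6)) = 14 + 15*(1 - (4 - 1/(2*(-5 - 1*6)))) = 14 + 15*(1 - (4 - 1/(2*(-5 - 6)))) = 14 + 15*(1 - (4 - ½/(-11))) = 14 + 15*(1 - (4 - ½*(-1/11))) = 14 + 15*(1 - (4 + 1/22)) = 14 + 15*(1 - 1*89/22) = 14 + 15*(1 - 89/22) = 14 + 15*(-67/22) = 14 - 1005/22 = -697/22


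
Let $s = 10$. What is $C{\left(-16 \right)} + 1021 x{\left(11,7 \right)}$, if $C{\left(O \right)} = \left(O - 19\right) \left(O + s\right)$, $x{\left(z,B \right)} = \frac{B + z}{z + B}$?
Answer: $1231$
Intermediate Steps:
$x{\left(z,B \right)} = 1$ ($x{\left(z,B \right)} = \frac{B + z}{B + z} = 1$)
$C{\left(O \right)} = \left(-19 + O\right) \left(10 + O\right)$ ($C{\left(O \right)} = \left(O - 19\right) \left(O + 10\right) = \left(-19 + O\right) \left(10 + O\right)$)
$C{\left(-16 \right)} + 1021 x{\left(11,7 \right)} = \left(-190 + \left(-16\right)^{2} - -144\right) + 1021 \cdot 1 = \left(-190 + 256 + 144\right) + 1021 = 210 + 1021 = 1231$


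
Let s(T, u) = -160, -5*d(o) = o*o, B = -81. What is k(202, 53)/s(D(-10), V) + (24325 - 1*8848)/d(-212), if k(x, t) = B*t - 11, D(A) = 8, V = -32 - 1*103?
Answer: 5658043/224720 ≈ 25.178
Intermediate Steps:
d(o) = -o²/5 (d(o) = -o*o/5 = -o²/5)
V = -135 (V = -32 - 103 = -135)
k(x, t) = -11 - 81*t (k(x, t) = -81*t - 11 = -11 - 81*t)
k(202, 53)/s(D(-10), V) + (24325 - 1*8848)/d(-212) = (-11 - 81*53)/(-160) + (24325 - 1*8848)/((-⅕*(-212)²)) = (-11 - 4293)*(-1/160) + (24325 - 8848)/((-⅕*44944)) = -4304*(-1/160) + 15477/(-44944/5) = 269/10 + 15477*(-5/44944) = 269/10 - 77385/44944 = 5658043/224720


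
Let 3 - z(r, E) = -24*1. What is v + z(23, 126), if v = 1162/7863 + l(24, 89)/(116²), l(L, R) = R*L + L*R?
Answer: 181621804/6612783 ≈ 27.465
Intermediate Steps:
l(L, R) = 2*L*R (l(L, R) = L*R + L*R = 2*L*R)
z(r, E) = 27 (z(r, E) = 3 - (-24) = 3 - 1*(-24) = 3 + 24 = 27)
v = 3076663/6612783 (v = 1162/7863 + (2*24*89)/(116²) = 1162*(1/7863) + 4272/13456 = 1162/7863 + 4272*(1/13456) = 1162/7863 + 267/841 = 3076663/6612783 ≈ 0.46526)
v + z(23, 126) = 3076663/6612783 + 27 = 181621804/6612783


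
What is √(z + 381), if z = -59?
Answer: √322 ≈ 17.944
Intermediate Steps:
√(z + 381) = √(-59 + 381) = √322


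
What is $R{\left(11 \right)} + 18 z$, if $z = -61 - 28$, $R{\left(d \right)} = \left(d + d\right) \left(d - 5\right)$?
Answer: $-1470$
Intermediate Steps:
$R{\left(d \right)} = 2 d \left(-5 + d\right)$
$z = -89$ ($z = -61 - 28 = -89$)
$R{\left(11 \right)} + 18 z = 2 \cdot 11 \left(-5 + 11\right) + 18 \left(-89\right) = 2 \cdot 11 \cdot 6 - 1602 = 132 - 1602 = -1470$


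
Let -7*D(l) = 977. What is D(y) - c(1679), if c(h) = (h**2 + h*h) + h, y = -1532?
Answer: -39479304/7 ≈ -5.6399e+6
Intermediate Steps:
D(l) = -977/7 (D(l) = -1/7*977 = -977/7)
c(h) = h + 2*h**2 (c(h) = (h**2 + h**2) + h = 2*h**2 + h = h + 2*h**2)
D(y) - c(1679) = -977/7 - 1679*(1 + 2*1679) = -977/7 - 1679*(1 + 3358) = -977/7 - 1679*3359 = -977/7 - 1*5639761 = -977/7 - 5639761 = -39479304/7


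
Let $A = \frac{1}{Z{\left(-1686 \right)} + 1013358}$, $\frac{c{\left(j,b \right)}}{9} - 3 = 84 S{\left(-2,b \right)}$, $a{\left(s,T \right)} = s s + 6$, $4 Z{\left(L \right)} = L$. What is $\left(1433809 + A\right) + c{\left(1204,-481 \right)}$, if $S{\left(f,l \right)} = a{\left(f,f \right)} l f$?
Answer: $\frac{17638376723390}{2025873} \approx 8.7066 \cdot 10^{6}$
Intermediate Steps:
$Z{\left(L \right)} = \frac{L}{4}$
$a{\left(s,T \right)} = 6 + s^{2}$ ($a{\left(s,T \right)} = s^{2} + 6 = 6 + s^{2}$)
$S{\left(f,l \right)} = f l \left(6 + f^{2}\right)$ ($S{\left(f,l \right)} = \left(6 + f^{2}\right) l f = l \left(6 + f^{2}\right) f = f l \left(6 + f^{2}\right)$)
$c{\left(j,b \right)} = 27 - 15120 b$ ($c{\left(j,b \right)} = 27 + 9 \cdot 84 \left(- 2 b \left(6 + \left(-2\right)^{2}\right)\right) = 27 + 9 \cdot 84 \left(- 2 b \left(6 + 4\right)\right) = 27 + 9 \cdot 84 \left(\left(-2\right) b 10\right) = 27 + 9 \cdot 84 \left(- 20 b\right) = 27 + 9 \left(- 1680 b\right) = 27 - 15120 b$)
$A = \frac{2}{2025873}$ ($A = \frac{1}{\frac{1}{4} \left(-1686\right) + 1013358} = \frac{1}{- \frac{843}{2} + 1013358} = \frac{1}{\frac{2025873}{2}} = \frac{2}{2025873} \approx 9.8723 \cdot 10^{-7}$)
$\left(1433809 + A\right) + c{\left(1204,-481 \right)} = \left(1433809 + \frac{2}{2025873}\right) + \left(27 - -7272720\right) = \frac{2904714940259}{2025873} + \left(27 + 7272720\right) = \frac{2904714940259}{2025873} + 7272747 = \frac{17638376723390}{2025873}$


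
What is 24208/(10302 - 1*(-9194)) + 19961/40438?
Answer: 171010345/98547406 ≈ 1.7353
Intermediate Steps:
24208/(10302 - 1*(-9194)) + 19961/40438 = 24208/(10302 + 9194) + 19961*(1/40438) = 24208/19496 + 19961/40438 = 24208*(1/19496) + 19961/40438 = 3026/2437 + 19961/40438 = 171010345/98547406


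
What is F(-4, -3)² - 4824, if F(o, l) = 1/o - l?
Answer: -77063/16 ≈ -4816.4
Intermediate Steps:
F(-4, -3)² - 4824 = (1/(-4) - 1*(-3))² - 4824 = (-¼ + 3)² - 4824 = (11/4)² - 4824 = 121/16 - 4824 = -77063/16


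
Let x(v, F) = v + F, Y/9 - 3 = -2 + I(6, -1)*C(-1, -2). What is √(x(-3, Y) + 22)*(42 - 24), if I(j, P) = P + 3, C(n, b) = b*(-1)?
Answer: 144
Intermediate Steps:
C(n, b) = -b
I(j, P) = 3 + P
Y = 45 (Y = 27 + 9*(-2 + (3 - 1)*(-1*(-2))) = 27 + 9*(-2 + 2*2) = 27 + 9*(-2 + 4) = 27 + 9*2 = 27 + 18 = 45)
x(v, F) = F + v
√(x(-3, Y) + 22)*(42 - 24) = √((45 - 3) + 22)*(42 - 24) = √(42 + 22)*18 = √64*18 = 8*18 = 144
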